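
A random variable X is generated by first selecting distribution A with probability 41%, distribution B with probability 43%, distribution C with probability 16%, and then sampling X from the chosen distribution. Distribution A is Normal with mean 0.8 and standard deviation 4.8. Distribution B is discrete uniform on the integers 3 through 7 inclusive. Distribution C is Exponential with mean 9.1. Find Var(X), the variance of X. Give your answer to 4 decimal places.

32.3416

Per component, A: μ=0.8, E[X²]=23.68; B: μ=5, E[X²]=27; C: μ=9.1, E[X²]=165.62.
E[X] = 0.41·0.8 + 0.43·5 + 0.16·9.1 = 3.934.
E[X²] = 0.41·23.68 + 0.43·27 + 0.16·165.62 = 47.818.
Var(X) = E[X²] − (E[X])² = 47.818 − 15.4764 = 32.3416.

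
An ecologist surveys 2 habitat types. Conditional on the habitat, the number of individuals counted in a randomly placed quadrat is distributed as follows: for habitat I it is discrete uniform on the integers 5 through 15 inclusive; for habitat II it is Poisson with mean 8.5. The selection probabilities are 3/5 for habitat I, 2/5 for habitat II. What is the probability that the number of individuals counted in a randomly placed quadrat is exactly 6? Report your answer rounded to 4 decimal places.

0.0972

Conditional on each habitat, P(X = 6): I: 0.0909091; II: 0.106581.
By total probability, P(X = 6) = 0.6·0.0909091 + 0.4·0.106581 = 0.0971777.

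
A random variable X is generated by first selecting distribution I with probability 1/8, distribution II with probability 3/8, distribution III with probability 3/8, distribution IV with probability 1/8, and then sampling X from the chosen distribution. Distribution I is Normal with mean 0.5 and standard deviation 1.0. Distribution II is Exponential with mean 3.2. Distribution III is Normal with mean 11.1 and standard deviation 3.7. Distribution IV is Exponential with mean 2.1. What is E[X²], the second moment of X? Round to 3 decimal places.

60.276

For each component E[X²] = Var + (mean)², giving I: 1.25; II: 20.48; III: 136.9; IV: 8.82.
Overall E[X²] = 0.125·1.25 + 0.375·20.48 + 0.375·136.9 + 0.125·8.82 = 60.2763.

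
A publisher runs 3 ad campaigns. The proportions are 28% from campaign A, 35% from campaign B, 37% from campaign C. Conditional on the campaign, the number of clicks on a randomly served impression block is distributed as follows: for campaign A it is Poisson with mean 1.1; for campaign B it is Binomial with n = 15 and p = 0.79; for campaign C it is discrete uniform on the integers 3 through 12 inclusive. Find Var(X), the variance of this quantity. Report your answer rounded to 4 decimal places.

Per component, A: μ=1.1, E[X²]=2.31; B: μ=11.85, E[X²]=142.911; C: μ=7.5, E[X²]=64.5.
E[X] = 0.28·1.1 + 0.35·11.85 + 0.37·7.5 = 7.2305.
E[X²] = 0.28·2.31 + 0.35·142.911 + 0.37·64.5 = 74.5307.
Var(X) = E[X²] − (E[X])² = 74.5307 − 52.2801 = 22.2505.

22.2505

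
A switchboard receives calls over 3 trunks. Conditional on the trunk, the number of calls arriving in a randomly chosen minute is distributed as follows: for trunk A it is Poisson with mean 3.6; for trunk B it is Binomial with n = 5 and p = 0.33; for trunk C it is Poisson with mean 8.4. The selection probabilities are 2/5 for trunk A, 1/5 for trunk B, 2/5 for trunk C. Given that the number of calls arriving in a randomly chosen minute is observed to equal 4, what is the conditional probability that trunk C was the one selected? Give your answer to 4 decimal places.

Likelihoods P(X=4 | ·): A: 0.191222; B: 0.0397284; C: 0.0466479.
Posterior ∝ prior × likelihood. Numerator for C: 0.4·0.0466479 = 0.0186592.
Normalizing constant: 0.4·0.191222 + 0.2·0.0397284 + 0.4·0.0466479 = 0.103094.
P(C | observation) = 0.0186592 / 0.103094 = 0.180992.

0.1810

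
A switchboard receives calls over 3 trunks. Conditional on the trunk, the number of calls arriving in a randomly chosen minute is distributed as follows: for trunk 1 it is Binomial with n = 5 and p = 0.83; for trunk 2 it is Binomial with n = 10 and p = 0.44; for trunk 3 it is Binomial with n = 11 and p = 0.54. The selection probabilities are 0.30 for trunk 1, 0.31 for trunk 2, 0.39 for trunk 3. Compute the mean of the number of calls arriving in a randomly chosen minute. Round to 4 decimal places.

Component means — 1: 4.15; 2: 4.4; 3: 5.94.
E[X] = 0.3·4.15 + 0.31·4.4 + 0.39·5.94 = 4.9256.

4.9256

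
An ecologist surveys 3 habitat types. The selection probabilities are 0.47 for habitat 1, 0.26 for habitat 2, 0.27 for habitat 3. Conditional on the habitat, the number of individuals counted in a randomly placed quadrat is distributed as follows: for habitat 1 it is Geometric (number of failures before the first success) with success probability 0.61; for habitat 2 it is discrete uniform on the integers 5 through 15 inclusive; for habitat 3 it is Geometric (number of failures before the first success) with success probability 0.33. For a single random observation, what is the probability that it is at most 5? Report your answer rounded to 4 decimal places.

0.7376

Conditional on each habitat, P(X ≤ 5): 1: 0.996481; 2: 0.0909091; 3: 0.909542.
By total probability, P(X ≤ 5) = 0.47·0.996481 + 0.26·0.0909091 + 0.27·0.909542 = 0.737559.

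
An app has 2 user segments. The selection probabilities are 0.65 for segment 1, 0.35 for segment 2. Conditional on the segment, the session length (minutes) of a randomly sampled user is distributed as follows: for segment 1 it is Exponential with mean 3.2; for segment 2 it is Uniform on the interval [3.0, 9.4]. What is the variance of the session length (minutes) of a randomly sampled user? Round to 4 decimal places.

Per component, 1: μ=3.2, E[X²]=20.48; 2: μ=6.2, E[X²]=41.8533.
E[X] = 0.65·3.2 + 0.35·6.2 = 4.25.
E[X²] = 0.65·20.48 + 0.35·41.8533 = 27.9607.
Var(X) = E[X²] − (E[X])² = 27.9607 − 18.0625 = 9.89817.

9.8982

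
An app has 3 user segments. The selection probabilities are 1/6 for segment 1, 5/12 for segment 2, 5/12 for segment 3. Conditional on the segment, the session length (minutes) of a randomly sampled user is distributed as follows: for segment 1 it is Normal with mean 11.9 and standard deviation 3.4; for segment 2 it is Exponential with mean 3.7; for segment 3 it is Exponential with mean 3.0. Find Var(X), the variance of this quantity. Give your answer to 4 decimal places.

21.6360

Per component, 1: μ=11.9, E[X²]=153.17; 2: μ=3.7, E[X²]=27.38; 3: μ=3, E[X²]=18.
E[X] = 0.166667·11.9 + 0.416667·3.7 + 0.416667·3 = 4.775.
E[X²] = 0.166667·153.17 + 0.416667·27.38 + 0.416667·18 = 44.4367.
Var(X) = E[X²] − (E[X])² = 44.4367 − 22.8006 = 21.636.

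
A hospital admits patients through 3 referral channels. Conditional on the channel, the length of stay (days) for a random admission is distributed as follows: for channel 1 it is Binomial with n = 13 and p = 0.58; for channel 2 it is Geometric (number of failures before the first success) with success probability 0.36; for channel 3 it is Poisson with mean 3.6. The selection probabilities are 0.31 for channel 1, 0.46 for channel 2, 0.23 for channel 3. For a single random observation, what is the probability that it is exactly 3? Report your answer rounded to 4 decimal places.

Conditional on each channel, P(X = 3): 1: 0.0095311; 2: 0.0943718; 3: 0.212469.
By total probability, P(X = 3) = 0.31·0.0095311 + 0.46·0.0943718 + 0.23·0.212469 = 0.0952336.

0.0952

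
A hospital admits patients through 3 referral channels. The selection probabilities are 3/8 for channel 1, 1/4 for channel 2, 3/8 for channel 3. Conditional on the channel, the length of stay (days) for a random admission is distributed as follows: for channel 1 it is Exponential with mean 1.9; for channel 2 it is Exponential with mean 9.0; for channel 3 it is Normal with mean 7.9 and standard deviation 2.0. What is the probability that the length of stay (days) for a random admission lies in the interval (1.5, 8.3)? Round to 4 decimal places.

0.4947

Conditional on each channel, P(1.5 < X < 8.3): 1: 0.441412; 2: 0.448847; 3: 0.578573.
By total probability, P(1.5 < X < 8.3) = 0.375·0.441412 + 0.25·0.448847 + 0.375·0.578573 = 0.494706.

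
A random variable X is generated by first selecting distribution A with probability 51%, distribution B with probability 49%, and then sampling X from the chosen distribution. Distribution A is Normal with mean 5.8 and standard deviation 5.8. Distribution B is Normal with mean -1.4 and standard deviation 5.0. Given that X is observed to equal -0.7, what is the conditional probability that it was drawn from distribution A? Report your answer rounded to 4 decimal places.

Likelihoods f(-0.7 | ·): A: 0.0367077; B: 0.0790103.
Posterior ∝ prior × likelihood. Numerator for A: 0.51·0.0367077 = 0.0187209.
Normalizing constant: 0.51·0.0367077 + 0.49·0.0790103 = 0.057436.
P(A | observation) = 0.0187209 / 0.057436 = 0.325944.

0.3259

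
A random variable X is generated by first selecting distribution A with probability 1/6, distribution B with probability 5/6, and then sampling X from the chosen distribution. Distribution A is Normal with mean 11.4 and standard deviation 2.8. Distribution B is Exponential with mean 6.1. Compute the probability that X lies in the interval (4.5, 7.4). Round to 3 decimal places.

0.162

Conditional on each component, P(4.5 < X < 7.4): A: 0.0696994; B: 0.18094.
By total probability, P(4.5 < X < 7.4) = 0.166667·0.0696994 + 0.833333·0.18094 = 0.1624.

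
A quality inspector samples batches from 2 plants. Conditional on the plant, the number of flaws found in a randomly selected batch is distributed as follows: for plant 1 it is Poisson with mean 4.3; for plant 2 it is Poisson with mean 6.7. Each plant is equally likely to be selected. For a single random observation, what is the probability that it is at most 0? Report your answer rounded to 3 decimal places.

Conditional on each plant, P(X ≤ 0): 1: 0.0135686; 2: 0.00123091.
By total probability, P(X ≤ 0) = 0.5·0.0135686 + 0.5·0.00123091 = 0.00739974.

0.007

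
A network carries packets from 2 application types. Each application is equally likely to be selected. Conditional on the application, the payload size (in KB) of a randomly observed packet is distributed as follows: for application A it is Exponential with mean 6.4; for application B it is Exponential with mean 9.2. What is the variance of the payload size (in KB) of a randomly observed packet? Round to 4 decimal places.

Per component, A: μ=6.4, E[X²]=81.92; B: μ=9.2, E[X²]=169.28.
E[X] = 0.5·6.4 + 0.5·9.2 = 7.8.
E[X²] = 0.5·81.92 + 0.5·169.28 = 125.6.
Var(X) = E[X²] − (E[X])² = 125.6 − 60.84 = 64.76.

64.7600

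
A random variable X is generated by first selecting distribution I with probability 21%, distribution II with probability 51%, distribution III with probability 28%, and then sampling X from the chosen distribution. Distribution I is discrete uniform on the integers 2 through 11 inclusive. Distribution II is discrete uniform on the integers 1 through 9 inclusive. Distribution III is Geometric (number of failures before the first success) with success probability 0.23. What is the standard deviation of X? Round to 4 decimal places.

3.2285

Per component, I: μ=6.5, E[X²]=50.5; II: μ=5, E[X²]=31.6667; III: μ=3.34783, E[X²]=25.7637.
E[X] = 0.21·6.5 + 0.51·5 + 0.28·3.34783 = 4.85239.
E[X²] = 0.21·50.5 + 0.51·31.6667 + 0.28·25.7637 = 33.9688.
Var(X) = E[X²] − (E[X])² = 33.9688 − 23.5457 = 10.4231.
SD(X) = √10.4231 = 3.22849.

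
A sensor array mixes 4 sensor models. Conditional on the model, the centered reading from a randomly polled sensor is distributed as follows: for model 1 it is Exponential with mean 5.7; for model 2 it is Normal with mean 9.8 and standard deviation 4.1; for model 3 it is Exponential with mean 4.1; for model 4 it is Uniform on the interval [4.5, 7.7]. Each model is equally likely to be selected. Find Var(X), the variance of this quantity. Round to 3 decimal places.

Per component, 1: μ=5.7, E[X²]=64.98; 2: μ=9.8, E[X²]=112.85; 3: μ=4.1, E[X²]=33.62; 4: μ=6.1, E[X²]=38.0633.
E[X] = 0.25·5.7 + 0.25·9.8 + 0.25·4.1 + 0.25·6.1 = 6.425.
E[X²] = 0.25·64.98 + 0.25·112.85 + 0.25·33.62 + 0.25·38.0633 = 62.3783.
Var(X) = E[X²] − (E[X])² = 62.3783 − 41.2806 = 21.0977.

21.098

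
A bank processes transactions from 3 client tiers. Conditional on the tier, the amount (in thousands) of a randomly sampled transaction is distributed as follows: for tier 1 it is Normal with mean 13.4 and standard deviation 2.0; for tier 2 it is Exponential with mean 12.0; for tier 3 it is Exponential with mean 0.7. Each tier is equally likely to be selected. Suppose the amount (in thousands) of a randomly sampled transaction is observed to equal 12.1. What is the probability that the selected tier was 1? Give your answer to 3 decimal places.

0.842

Likelihoods f(12.1 | ·): 1: 0.161486; 2: 0.0304022; 3: 4.44438e-08.
Posterior ∝ prior × likelihood. Numerator for 1: 0.333333·0.161486 = 0.0538287.
Normalizing constant: 0.333333·0.161486 + 0.333333·0.0304022 + 0.333333·4.44438e-08 = 0.0639628.
P(1 | observation) = 0.0538287 / 0.0639628 = 0.841563.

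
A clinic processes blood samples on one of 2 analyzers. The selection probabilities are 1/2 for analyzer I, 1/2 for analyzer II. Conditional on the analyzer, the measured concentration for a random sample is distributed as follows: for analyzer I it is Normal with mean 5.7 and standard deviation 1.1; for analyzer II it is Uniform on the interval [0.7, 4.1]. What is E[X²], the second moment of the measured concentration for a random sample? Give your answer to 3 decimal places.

For each component E[X²] = Var + (mean)², giving I: 33.7; II: 6.72333.
Overall E[X²] = 0.5·33.7 + 0.5·6.72333 = 20.2117.

20.212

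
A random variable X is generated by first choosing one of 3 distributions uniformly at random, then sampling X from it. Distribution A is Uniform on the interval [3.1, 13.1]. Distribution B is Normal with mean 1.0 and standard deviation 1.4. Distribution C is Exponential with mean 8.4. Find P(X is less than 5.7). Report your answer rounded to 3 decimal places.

Conditional on each component, P(X < 5.7): A: 0.26; B: 0.999606; C: 0.492659.
By total probability, P(X < 5.7) = 0.333333·0.26 + 0.333333·0.999606 + 0.333333·0.492659 = 0.584088.

0.584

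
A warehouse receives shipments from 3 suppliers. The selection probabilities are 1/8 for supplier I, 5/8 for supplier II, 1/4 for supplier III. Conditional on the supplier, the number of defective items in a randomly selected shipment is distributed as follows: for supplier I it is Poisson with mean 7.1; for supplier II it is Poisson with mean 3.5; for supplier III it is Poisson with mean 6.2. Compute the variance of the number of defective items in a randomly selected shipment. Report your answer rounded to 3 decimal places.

Per component, I: μ=7.1, E[X²]=57.51; II: μ=3.5, E[X²]=15.75; III: μ=6.2, E[X²]=44.64.
E[X] = 0.125·7.1 + 0.625·3.5 + 0.25·6.2 = 4.625.
E[X²] = 0.125·57.51 + 0.625·15.75 + 0.25·44.64 = 28.1925.
Var(X) = E[X²] − (E[X])² = 28.1925 − 21.3906 = 6.80188.

6.802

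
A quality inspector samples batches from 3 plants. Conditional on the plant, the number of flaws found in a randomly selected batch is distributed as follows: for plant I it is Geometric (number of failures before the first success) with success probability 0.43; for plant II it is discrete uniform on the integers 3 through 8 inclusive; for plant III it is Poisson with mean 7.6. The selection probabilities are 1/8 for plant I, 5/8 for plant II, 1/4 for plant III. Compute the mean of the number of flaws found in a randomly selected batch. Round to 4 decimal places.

Component means — I: 1.32558; II: 5.5; III: 7.6.
E[X] = 0.125·1.32558 + 0.625·5.5 + 0.25·7.6 = 5.5032.

5.5032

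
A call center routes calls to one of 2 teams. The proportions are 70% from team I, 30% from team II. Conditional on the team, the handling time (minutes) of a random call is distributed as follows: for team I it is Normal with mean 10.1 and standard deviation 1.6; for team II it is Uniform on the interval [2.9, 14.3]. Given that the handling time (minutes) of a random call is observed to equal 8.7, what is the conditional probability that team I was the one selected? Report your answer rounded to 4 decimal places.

0.8189

Likelihoods f(8.7 | ·): I: 0.170034; II: 0.0877193.
Posterior ∝ prior × likelihood. Numerator for I: 0.7·0.170034 = 0.119024.
Normalizing constant: 0.7·0.170034 + 0.3·0.0877193 = 0.14534.
P(I | observation) = 0.119024 / 0.14534 = 0.818936.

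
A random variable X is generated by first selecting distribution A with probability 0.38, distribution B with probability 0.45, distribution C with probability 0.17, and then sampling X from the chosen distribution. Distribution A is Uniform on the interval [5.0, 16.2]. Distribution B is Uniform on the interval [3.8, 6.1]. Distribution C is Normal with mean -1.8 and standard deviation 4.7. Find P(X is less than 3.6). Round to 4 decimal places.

0.1487

Conditional on each component, P(X < 3.6): A: 0; B: 0; C: 0.874709.
By total probability, P(X < 3.6) = 0.38·0 + 0.45·0 + 0.17·0.874709 = 0.148701.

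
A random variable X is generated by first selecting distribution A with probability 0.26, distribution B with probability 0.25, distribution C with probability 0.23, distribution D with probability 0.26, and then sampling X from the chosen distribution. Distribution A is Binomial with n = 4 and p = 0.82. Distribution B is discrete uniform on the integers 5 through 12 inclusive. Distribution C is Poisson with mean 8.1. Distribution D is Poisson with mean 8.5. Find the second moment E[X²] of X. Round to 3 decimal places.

For each component E[X²] = Var + (mean)², giving A: 11.3488; B: 77.5; C: 73.71; D: 80.75.
Overall E[X²] = 0.26·11.3488 + 0.25·77.5 + 0.23·73.71 + 0.26·80.75 = 60.274.

60.274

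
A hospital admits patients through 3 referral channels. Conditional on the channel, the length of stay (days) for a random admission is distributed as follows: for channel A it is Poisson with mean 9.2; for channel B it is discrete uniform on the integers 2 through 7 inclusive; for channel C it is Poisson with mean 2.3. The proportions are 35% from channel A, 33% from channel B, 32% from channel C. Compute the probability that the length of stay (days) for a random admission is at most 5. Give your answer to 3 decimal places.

Conditional on each channel, P(X ≤ 5): A: 0.104074; B: 0.666667; C: 0.970024.
By total probability, P(X ≤ 5) = 0.35·0.104074 + 0.33·0.666667 + 0.32·0.970024 = 0.566834.

0.567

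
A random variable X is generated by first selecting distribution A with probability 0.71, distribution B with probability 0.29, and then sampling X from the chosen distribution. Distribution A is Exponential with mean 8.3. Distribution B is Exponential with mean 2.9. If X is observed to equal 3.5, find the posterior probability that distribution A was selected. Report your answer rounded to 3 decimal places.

Likelihoods f(3.5 | ·): A: 0.0790289; B: 0.103146.
Posterior ∝ prior × likelihood. Numerator for A: 0.71·0.0790289 = 0.0561105.
Normalizing constant: 0.71·0.0790289 + 0.29·0.103146 = 0.0860229.
P(A | observation) = 0.0561105 / 0.0860229 = 0.652274.

0.652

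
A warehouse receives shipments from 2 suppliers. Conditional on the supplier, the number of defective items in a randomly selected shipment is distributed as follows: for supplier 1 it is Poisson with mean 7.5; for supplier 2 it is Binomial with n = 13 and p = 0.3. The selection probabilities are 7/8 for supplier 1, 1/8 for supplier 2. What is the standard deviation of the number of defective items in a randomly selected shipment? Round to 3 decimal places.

Per component, 1: μ=7.5, E[X²]=63.75; 2: μ=3.9, E[X²]=17.94.
E[X] = 0.875·7.5 + 0.125·3.9 = 7.05.
E[X²] = 0.875·63.75 + 0.125·17.94 = 58.0237.
Var(X) = E[X²] − (E[X])² = 58.0237 − 49.7025 = 8.32125.
SD(X) = √8.32125 = 2.88466.

2.885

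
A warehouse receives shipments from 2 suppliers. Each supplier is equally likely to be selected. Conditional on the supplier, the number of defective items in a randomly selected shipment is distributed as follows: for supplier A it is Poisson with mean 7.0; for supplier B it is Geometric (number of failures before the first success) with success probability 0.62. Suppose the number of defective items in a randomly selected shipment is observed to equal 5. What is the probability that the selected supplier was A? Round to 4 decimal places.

0.9630

Likelihoods P(X=5 | ·): A: 0.127717; B: 0.00491258.
Posterior ∝ prior × likelihood. Numerator for A: 0.5·0.127717 = 0.0638583.
Normalizing constant: 0.5·0.127717 + 0.5·0.00491258 = 0.0663146.
P(A | observation) = 0.0638583 / 0.0663146 = 0.96296.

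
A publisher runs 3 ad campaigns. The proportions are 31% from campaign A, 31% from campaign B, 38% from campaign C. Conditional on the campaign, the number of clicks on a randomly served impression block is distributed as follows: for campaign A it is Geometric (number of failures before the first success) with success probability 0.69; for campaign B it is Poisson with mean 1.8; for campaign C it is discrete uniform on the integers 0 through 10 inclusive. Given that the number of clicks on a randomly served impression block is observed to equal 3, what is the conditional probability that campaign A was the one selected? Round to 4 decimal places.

Likelihoods P(X=3 | ·): A: 0.0205558; B: 0.160671; C: 0.0909091.
Posterior ∝ prior × likelihood. Numerator for A: 0.31·0.0205558 = 0.00637229.
Normalizing constant: 0.31·0.0205558 + 0.31·0.160671 + 0.38·0.0909091 = 0.0907256.
P(A | observation) = 0.00637229 / 0.0907256 = 0.070237.

0.0702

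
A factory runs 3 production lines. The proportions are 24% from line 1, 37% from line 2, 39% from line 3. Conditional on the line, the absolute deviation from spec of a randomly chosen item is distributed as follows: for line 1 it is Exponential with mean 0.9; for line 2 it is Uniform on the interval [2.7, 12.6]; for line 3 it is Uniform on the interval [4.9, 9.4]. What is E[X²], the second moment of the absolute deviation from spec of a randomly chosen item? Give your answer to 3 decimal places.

45.660

For each component E[X²] = Var + (mean)², giving 1: 1.62; 2: 66.69; 3: 52.81.
Overall E[X²] = 0.24·1.62 + 0.37·66.69 + 0.39·52.81 = 45.66.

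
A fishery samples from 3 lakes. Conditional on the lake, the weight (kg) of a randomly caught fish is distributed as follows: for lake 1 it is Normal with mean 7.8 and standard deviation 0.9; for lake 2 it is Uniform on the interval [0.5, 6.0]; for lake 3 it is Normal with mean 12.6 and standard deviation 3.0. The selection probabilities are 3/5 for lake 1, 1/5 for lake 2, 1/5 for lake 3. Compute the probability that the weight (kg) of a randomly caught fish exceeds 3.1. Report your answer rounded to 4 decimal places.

Conditional on each lake, P(X > 3.1): 1: 1; 2: 0.527273; 3: 0.999229.
By total probability, P(X > 3.1) = 0.6·1 + 0.2·0.527273 + 0.2·0.999229 = 0.9053.

0.9053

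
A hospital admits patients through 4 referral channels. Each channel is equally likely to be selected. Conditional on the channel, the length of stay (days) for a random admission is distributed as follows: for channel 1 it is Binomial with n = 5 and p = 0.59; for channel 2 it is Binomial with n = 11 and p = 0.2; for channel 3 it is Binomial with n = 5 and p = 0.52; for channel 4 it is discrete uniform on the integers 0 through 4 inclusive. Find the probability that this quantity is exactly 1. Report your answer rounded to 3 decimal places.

0.164

Conditional on each channel, P(X = 1): 1: 0.0833599; 2: 0.236223; 3: 0.138019; 4: 0.2.
By total probability, P(X = 1) = 0.25·0.0833599 + 0.25·0.236223 + 0.25·0.138019 + 0.25·0.2 = 0.1644.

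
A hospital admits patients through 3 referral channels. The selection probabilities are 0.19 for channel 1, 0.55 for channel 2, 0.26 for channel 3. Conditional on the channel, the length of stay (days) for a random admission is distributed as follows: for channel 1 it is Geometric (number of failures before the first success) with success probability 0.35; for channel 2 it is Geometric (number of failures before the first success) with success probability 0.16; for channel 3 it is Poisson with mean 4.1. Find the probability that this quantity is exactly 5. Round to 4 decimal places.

Conditional on each channel, P(X = 5): 1: 0.0406102; 2: 0.0669139; 3: 0.160004.
By total probability, P(X = 5) = 0.19·0.0406102 + 0.55·0.0669139 + 0.26·0.160004 = 0.0861196.

0.0861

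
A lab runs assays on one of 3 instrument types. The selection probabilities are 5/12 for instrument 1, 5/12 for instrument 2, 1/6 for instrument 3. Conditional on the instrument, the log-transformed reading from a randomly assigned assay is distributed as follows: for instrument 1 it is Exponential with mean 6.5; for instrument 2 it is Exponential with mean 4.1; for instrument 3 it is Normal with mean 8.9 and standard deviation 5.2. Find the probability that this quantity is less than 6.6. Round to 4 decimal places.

Conditional on each instrument, P(X < 6.6): 1: 0.637737; 2: 0.800064; 3: 0.329133.
By total probability, P(X < 6.6) = 0.416667·0.637737 + 0.416667·0.800064 + 0.166667·0.329133 = 0.653939.

0.6539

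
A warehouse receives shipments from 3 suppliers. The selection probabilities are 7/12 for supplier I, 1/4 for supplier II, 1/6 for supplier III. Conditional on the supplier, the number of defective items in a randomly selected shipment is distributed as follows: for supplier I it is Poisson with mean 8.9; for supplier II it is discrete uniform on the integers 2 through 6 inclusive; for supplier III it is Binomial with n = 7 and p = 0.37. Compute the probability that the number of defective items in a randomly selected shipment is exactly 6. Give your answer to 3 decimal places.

0.107

Conditional on each supplier, P(X = 6): I: 0.0941427; II: 0.2; III: 0.0113149.
By total probability, P(X = 6) = 0.583333·0.0941427 + 0.25·0.2 + 0.166667·0.0113149 = 0.106802.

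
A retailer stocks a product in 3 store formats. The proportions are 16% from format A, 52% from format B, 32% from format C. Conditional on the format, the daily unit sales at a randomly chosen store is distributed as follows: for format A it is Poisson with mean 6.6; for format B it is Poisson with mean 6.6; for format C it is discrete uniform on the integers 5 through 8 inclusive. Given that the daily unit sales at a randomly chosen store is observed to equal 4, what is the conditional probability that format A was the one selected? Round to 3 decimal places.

Likelihoods P(X=4 | ·): A: 0.107553; B: 0.107553; C: 0.
Posterior ∝ prior × likelihood. Numerator for A: 0.16·0.107553 = 0.0172084.
Normalizing constant: 0.16·0.107553 + 0.52·0.107553 + 0.32·0 = 0.0731358.
P(A | observation) = 0.0172084 / 0.0731358 = 0.235294.

0.235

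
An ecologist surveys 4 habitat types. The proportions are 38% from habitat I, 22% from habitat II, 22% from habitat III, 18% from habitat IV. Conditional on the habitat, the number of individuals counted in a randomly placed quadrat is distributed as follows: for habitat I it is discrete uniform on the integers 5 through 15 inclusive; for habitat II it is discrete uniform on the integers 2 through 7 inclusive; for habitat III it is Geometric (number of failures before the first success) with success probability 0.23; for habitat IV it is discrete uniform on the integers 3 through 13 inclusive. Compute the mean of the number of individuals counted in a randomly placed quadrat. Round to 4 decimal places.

Component means — I: 10; II: 4.5; III: 3.34783; IV: 8.
E[X] = 0.38·10 + 0.22·4.5 + 0.22·3.34783 + 0.18·8 = 6.96652.

6.9665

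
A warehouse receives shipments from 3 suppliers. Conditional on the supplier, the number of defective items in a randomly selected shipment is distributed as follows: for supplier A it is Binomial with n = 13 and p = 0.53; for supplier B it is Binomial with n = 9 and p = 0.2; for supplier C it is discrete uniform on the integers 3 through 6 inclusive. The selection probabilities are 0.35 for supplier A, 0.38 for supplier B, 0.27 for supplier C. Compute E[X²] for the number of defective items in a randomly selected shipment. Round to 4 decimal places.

For each component E[X²] = Var + (mean)², giving A: 50.7104; B: 4.68; C: 21.5.
Overall E[X²] = 0.35·50.7104 + 0.38·4.68 + 0.27·21.5 = 25.332.

25.3320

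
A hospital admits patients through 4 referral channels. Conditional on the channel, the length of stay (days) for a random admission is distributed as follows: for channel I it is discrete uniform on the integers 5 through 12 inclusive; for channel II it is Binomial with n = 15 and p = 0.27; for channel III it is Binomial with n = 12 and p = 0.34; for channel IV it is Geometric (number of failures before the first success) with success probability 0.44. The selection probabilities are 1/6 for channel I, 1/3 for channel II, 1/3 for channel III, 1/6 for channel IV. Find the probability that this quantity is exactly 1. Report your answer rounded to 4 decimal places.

0.0716

Conditional on each channel, P(X = 1): I: 0; II: 0.0494282; III: 0.0422322; IV: 0.2464.
By total probability, P(X = 1) = 0.166667·0 + 0.333333·0.0494282 + 0.333333·0.0422322 + 0.166667·0.2464 = 0.0716201.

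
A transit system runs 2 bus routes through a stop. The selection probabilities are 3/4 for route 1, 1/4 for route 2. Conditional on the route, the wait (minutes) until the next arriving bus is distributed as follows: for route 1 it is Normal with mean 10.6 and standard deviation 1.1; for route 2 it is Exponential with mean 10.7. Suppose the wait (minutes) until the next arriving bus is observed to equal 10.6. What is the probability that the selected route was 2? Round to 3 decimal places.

Likelihoods f(10.6 | ·): 1: 0.362675; 2: 0.0347041.
Posterior ∝ prior × likelihood. Numerator for 2: 0.25·0.0347041 = 0.00867602.
Normalizing constant: 0.75·0.362675 + 0.25·0.0347041 = 0.280682.
P(2 | observation) = 0.00867602 / 0.280682 = 0.0309105.

0.031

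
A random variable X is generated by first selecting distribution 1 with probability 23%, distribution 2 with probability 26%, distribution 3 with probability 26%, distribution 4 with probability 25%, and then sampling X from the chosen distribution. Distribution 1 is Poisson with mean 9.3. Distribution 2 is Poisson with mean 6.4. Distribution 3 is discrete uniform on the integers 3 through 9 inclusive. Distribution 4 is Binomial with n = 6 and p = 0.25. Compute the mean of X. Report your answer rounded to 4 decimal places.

Component means — 1: 9.3; 2: 6.4; 3: 6; 4: 1.5.
E[X] = 0.23·9.3 + 0.26·6.4 + 0.26·6 + 0.25·1.5 = 5.738.

5.7380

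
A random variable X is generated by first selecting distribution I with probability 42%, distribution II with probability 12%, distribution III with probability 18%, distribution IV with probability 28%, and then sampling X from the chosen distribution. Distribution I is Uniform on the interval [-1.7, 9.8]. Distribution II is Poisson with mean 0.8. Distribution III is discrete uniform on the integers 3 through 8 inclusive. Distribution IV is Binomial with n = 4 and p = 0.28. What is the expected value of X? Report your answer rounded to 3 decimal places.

Component means — I: 4.05; II: 0.8; III: 5.5; IV: 1.12.
E[X] = 0.42·4.05 + 0.12·0.8 + 0.18·5.5 + 0.28·1.12 = 3.1006.

3.101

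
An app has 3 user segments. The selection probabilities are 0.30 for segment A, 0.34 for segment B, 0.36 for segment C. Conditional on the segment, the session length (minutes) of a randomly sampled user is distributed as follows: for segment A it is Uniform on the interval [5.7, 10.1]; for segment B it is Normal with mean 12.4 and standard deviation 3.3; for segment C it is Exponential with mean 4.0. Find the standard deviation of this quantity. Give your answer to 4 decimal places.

4.7214

Per component, A: μ=7.9, E[X²]=64.0233; B: μ=12.4, E[X²]=164.65; C: μ=4, E[X²]=32.
E[X] = 0.3·7.9 + 0.34·12.4 + 0.36·4 = 8.026.
E[X²] = 0.3·64.0233 + 0.34·164.65 + 0.36·32 = 86.708.
Var(X) = E[X²] − (E[X])² = 86.708 − 64.4167 = 22.2913.
SD(X) = √22.2913 = 4.72137.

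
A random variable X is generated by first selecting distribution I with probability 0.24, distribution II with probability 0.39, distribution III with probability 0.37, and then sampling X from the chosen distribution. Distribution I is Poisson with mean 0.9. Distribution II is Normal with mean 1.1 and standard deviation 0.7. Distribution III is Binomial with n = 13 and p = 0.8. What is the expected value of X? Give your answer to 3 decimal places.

Component means — I: 0.9; II: 1.1; III: 10.4.
E[X] = 0.24·0.9 + 0.39·1.1 + 0.37·10.4 = 4.493.

4.493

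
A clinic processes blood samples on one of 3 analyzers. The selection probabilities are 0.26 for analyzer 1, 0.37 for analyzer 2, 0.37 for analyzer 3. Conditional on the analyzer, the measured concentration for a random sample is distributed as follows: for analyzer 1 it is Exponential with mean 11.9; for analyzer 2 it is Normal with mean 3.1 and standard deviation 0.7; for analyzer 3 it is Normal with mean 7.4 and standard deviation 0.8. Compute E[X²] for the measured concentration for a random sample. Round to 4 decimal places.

For each component E[X²] = Var + (mean)², giving 1: 283.22; 2: 10.1; 3: 55.4.
Overall E[X²] = 0.26·283.22 + 0.37·10.1 + 0.37·55.4 = 97.8722.

97.8722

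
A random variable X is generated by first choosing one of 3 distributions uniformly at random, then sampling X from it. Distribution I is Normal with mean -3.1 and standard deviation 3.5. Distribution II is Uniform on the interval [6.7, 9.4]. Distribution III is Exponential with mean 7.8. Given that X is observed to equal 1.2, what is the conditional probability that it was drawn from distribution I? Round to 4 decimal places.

0.3277

Likelihoods f(1.2 | ·): I: 0.0535899; II: 0; III: 0.109924.
Posterior ∝ prior × likelihood. Numerator for I: 0.333333·0.0535899 = 0.0178633.
Normalizing constant: 0.333333·0.0535899 + 0.333333·0 + 0.333333·0.109924 = 0.0545045.
P(I | observation) = 0.0178633 / 0.0545045 = 0.32774.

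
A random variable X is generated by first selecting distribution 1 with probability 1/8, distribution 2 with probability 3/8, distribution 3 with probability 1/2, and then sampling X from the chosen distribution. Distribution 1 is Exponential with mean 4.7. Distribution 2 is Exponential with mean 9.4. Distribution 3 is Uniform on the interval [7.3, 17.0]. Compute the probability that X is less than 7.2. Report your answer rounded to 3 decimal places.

0.299

Conditional on each component, P(X < 7.2): 1: 0.783879; 2: 0.535111; 3: 0.
By total probability, P(X < 7.2) = 0.125·0.783879 + 0.375·0.535111 + 0.5·0 = 0.298652.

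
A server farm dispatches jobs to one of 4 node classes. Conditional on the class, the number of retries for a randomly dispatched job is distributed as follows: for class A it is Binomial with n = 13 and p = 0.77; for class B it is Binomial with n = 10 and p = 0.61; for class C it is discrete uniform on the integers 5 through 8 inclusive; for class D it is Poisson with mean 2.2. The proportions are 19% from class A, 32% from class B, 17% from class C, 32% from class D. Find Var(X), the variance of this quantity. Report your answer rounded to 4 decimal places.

9.7233

Per component, A: μ=10.01, E[X²]=102.502; B: μ=6.1, E[X²]=39.589; C: μ=6.5, E[X²]=43.5; D: μ=2.2, E[X²]=7.04.
E[X] = 0.19·10.01 + 0.32·6.1 + 0.17·6.5 + 0.32·2.2 = 5.6629.
E[X²] = 0.19·102.502 + 0.32·39.589 + 0.17·43.5 + 0.32·7.04 = 41.7917.
Var(X) = E[X²] − (E[X])² = 41.7917 − 32.0684 = 9.7233.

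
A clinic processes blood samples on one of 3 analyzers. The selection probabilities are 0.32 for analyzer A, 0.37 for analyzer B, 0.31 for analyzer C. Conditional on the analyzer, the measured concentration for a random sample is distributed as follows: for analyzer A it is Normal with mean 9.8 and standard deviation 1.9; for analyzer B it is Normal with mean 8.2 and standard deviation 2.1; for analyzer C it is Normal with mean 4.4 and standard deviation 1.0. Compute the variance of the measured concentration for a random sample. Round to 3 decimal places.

Per component, A: μ=9.8, E[X²]=99.65; B: μ=8.2, E[X²]=71.65; C: μ=4.4, E[X²]=20.36.
E[X] = 0.32·9.8 + 0.37·8.2 + 0.31·4.4 = 7.534.
E[X²] = 0.32·99.65 + 0.37·71.65 + 0.31·20.36 = 64.7101.
Var(X) = E[X²] − (E[X])² = 64.7101 − 56.7612 = 7.94894.

7.949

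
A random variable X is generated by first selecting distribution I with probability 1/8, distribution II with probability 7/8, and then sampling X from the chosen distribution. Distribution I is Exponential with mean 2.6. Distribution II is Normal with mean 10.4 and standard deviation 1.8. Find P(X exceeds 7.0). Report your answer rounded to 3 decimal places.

Conditional on each component, P(X > 7.0): I: 0.0677245; II: 0.970547.
By total probability, P(X > 7.0) = 0.125·0.0677245 + 0.875·0.970547 = 0.857694.

0.858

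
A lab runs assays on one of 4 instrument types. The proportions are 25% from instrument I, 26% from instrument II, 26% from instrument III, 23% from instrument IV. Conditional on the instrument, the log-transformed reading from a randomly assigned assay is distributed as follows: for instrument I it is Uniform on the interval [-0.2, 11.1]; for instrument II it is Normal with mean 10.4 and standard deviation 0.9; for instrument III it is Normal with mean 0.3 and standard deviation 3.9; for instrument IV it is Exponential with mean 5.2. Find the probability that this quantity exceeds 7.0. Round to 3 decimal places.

Conditional on each instrument, P(X > 7.0): I: 0.362832; II: 0.999921; III: 0.042903; IV: 0.260239.
By total probability, P(X > 7.0) = 0.25·0.362832 + 0.26·0.999921 + 0.26·0.042903 + 0.23·0.260239 = 0.421697.

0.422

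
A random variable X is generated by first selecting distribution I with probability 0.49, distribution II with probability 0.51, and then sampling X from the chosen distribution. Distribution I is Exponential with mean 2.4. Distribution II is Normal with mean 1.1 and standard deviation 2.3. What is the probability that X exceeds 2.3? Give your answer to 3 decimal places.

Conditional on each component, P(X > 2.3): I: 0.383532; II: 0.300926.
By total probability, P(X > 2.3) = 0.49·0.383532 + 0.51·0.300926 = 0.341403.

0.341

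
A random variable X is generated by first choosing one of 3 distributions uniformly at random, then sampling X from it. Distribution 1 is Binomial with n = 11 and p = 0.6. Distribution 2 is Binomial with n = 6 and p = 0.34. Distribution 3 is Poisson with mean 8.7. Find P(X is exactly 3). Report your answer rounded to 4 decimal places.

Conditional on each component, P(X = 3): 1: 0.023357; 2: 0.225995; 3: 0.0182829.
By total probability, P(X = 3) = 0.333333·0.023357 + 0.333333·0.225995 + 0.333333·0.0182829 = 0.0892116.

0.0892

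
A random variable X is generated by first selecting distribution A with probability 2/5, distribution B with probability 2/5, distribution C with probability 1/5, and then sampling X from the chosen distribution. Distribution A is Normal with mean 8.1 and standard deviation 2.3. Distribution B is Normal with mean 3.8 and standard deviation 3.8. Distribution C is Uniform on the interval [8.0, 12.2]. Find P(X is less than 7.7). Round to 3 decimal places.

0.511

Conditional on each component, P(X < 7.7): A: 0.430967; B: 0.847629; C: 0.
By total probability, P(X < 7.7) = 0.4·0.430967 + 0.4·0.847629 + 0.2·0 = 0.511438.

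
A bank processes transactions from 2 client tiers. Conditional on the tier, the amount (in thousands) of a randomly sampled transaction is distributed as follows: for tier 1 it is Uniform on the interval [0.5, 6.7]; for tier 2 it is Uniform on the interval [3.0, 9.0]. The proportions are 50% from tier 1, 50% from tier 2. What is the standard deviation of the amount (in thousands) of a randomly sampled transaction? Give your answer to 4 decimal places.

2.1311

Per component, 1: μ=3.6, E[X²]=16.1633; 2: μ=6, E[X²]=39.
E[X] = 0.5·3.6 + 0.5·6 = 4.8.
E[X²] = 0.5·16.1633 + 0.5·39 = 27.5817.
Var(X) = E[X²] − (E[X])² = 27.5817 − 23.04 = 4.54167.
SD(X) = √4.54167 = 2.13112.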